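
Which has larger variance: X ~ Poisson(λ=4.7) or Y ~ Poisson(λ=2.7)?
X has larger variance (4.7000 > 2.7000)

Compute the variance for each distribution:

X ~ Poisson(λ=4.7):
Var(X) = 4.7000

Y ~ Poisson(λ=2.7):
Var(Y) = 2.7000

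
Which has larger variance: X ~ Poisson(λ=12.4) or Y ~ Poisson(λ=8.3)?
X has larger variance (12.4000 > 8.3000)

Compute the variance for each distribution:

X ~ Poisson(λ=12.4):
Var(X) = 12.4000

Y ~ Poisson(λ=8.3):
Var(Y) = 8.3000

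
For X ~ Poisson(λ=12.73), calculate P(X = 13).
0.109628

We have X ~ Poisson(λ=12.73).

For a Poisson distribution, the PMF gives us the probability of each outcome.

Using the PMF formula:
P(X = 13) = 0.109628

Rounded to 4 decimal places: 0.1096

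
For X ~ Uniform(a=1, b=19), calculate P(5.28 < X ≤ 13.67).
0.466111

We have X ~ Uniform(a=1, b=19).

To find P(5.28 < X ≤ 13.67), we use:
P(5.28 < X ≤ 13.67) = P(X ≤ 13.67) - P(X ≤ 5.28)
                 = F(13.67) - F(5.28)
                 = 0.703889 - 0.237778
                 = 0.466111

So there's approximately a 46.6% chance that X falls in this range.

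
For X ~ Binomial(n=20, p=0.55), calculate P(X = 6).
0.014981

We have X ~ Binomial(n=20, p=0.55).

For a Binomial distribution, the PMF gives us the probability of each outcome.

Using the PMF formula:
P(X = 6) = 0.014981

Rounded to 4 decimal places: 0.0150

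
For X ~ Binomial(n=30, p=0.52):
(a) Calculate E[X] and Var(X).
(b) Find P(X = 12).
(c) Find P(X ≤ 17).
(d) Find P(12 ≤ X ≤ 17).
(a) E[X] = 15.6000, Var(X) = 7.4880
(b) P(X = 12) = 0.061854
(c) P(X ≤ 17) = 0.755514
(d) P(12 ≤ X ≤ 17) = 0.688752

We have X ~ Binomial(n=30, p=0.52).

(a) Moments:
E[X] = 15.6000
Var(X) = 7.4880
σ = √Var(X) = 2.7364

(b) Point probability using PMF:
P(X = 12) = 0.061854

(c) Cumulative probability using CDF:
P(X ≤ 17) = F(17) = 0.755514

(d) Range probability:
P(12 ≤ X ≤ 17) = P(X ≤ 17) - P(X ≤ 11)
                   = F(17) - F(11)
                   = 0.755514 - 0.066762
                   = 0.688752

This means approximately 68.9% of outcomes fall in the interval [12, 17].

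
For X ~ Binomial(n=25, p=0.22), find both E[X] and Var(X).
E[X] = 5.5000, Var(X) = 4.2900

We have X ~ Binomial(n=25, p=0.22).

For a Binomial distribution with n=25, p=0.22:

Expected value:
E[X] = 5.5000

Variance:
Var(X) = 4.2900

Standard deviation:
σ = √Var(X) = 2.0712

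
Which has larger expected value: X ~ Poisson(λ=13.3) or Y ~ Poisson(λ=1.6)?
X has larger mean (13.3000 > 1.6000)

Compute the expected value for each distribution:

X ~ Poisson(λ=13.3):
E[X] = 13.3000

Y ~ Poisson(λ=1.6):
E[Y] = 1.6000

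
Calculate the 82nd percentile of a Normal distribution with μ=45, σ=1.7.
46.5561

We have X ~ Normal(μ=45, σ=1.7).

We want to find x such that P(X ≤ x) = 0.82.

This is the 82nd percentile, which means 82% of values fall below this point.

Using the inverse CDF (quantile function):
x = F⁻¹(0.82) = 46.5561

Verification: P(X ≤ 46.5561) = 0.82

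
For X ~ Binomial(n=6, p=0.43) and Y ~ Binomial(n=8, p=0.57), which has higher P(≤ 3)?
X has higher probability (P(X ≤ 3) = 0.7768 > P(Y ≤ 3) = 0.2235)

Compute P(≤ 3) for each distribution:

X ~ Binomial(n=6, p=0.43):
P(X ≤ 3) = 0.7768

Y ~ Binomial(n=8, p=0.57):
P(Y ≤ 3) = 0.2235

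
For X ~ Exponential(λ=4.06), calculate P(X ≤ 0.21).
0.573695

We have X ~ Exponential(λ=4.06).

The CDF gives us P(X ≤ k).

Using the CDF:
P(X ≤ 0.21) = 0.573695

This means there's approximately a 57.4% chance that X is at most 0.21.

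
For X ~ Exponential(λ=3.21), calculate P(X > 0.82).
0.071920

We have X ~ Exponential(λ=3.21).

P(X > 0.82) = 1 - P(X ≤ 0.82)
                = 1 - F(0.82)
                = 1 - 0.928080
                = 0.071920

So there's approximately a 7.2% chance that X exceeds 0.82.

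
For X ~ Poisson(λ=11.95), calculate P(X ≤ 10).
0.352493

We have X ~ Poisson(λ=11.95).

The CDF gives us P(X ≤ k).

Using the CDF:
P(X ≤ 10) = 0.352493

This means there's approximately a 35.2% chance that X is at most 10.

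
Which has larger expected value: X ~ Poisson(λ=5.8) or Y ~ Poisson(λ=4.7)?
X has larger mean (5.8000 > 4.7000)

Compute the expected value for each distribution:

X ~ Poisson(λ=5.8):
E[X] = 5.8000

Y ~ Poisson(λ=4.7):
E[Y] = 4.7000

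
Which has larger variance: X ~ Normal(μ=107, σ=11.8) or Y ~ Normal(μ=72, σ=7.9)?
X has larger variance (139.2400 > 62.4100)

Compute the variance for each distribution:

X ~ Normal(μ=107, σ=11.8):
Var(X) = 139.2400

Y ~ Normal(μ=72, σ=7.9):
Var(Y) = 62.4100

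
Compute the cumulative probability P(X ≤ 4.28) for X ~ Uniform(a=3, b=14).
0.116364

We have X ~ Uniform(a=3, b=14).

The CDF gives us P(X ≤ k).

Using the CDF:
P(X ≤ 4.28) = 0.116364

This means there's approximately a 11.6% chance that X is at most 4.28.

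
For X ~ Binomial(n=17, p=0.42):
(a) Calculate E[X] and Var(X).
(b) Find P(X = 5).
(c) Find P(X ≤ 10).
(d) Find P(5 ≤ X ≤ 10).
(a) E[X] = 7.1400, Var(X) = 4.1412
(b) P(X = 5) = 0.117201
(c) P(X ≤ 10) = 0.949740
(d) P(5 ≤ X ≤ 10) = 0.854879

We have X ~ Binomial(n=17, p=0.42).

(a) Moments:
E[X] = 7.1400
Var(X) = 4.1412
σ = √Var(X) = 2.0350

(b) Point probability using PMF:
P(X = 5) = 0.117201

(c) Cumulative probability using CDF:
P(X ≤ 10) = F(10) = 0.949740

(d) Range probability:
P(5 ≤ X ≤ 10) = P(X ≤ 10) - P(X ≤ 4)
                   = F(10) - F(4)
                   = 0.949740 - 0.094861
                   = 0.854879

This means approximately 85.5% of outcomes fall in the interval [5, 10].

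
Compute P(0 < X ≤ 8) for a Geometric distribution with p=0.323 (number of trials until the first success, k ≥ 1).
0.955872

We have X ~ Geometric(p=0.323) (number of trials until the first success, k ≥ 1).

To find P(0 < X ≤ 8), we use:
P(0 < X ≤ 8) = P(X ≤ 8) - P(X ≤ 0)
                 = F(8) - F(0)
                 = 0.955872 - 0.000000
                 = 0.955872

So there's approximately a 95.6% chance that X falls in this range.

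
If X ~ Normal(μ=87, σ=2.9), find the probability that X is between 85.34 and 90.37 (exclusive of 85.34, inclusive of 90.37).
0.593875

We have X ~ Normal(μ=87, σ=2.9).

To find P(85.34 < X ≤ 90.37), we use:
P(85.34 < X ≤ 90.37) = P(X ≤ 90.37) - P(X ≤ 85.34)
                 = F(90.37) - F(85.34)
                 = 0.877396 - 0.283521
                 = 0.593875

So there's approximately a 59.4% chance that X falls in this range.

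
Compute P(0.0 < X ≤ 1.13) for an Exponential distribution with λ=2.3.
0.925652

We have X ~ Exponential(λ=2.3).

To find P(0.0 < X ≤ 1.13), we use:
P(0.0 < X ≤ 1.13) = P(X ≤ 1.13) - P(X ≤ 0.0)
                 = F(1.13) - F(0.0)
                 = 0.925652 - 0.000000
                 = 0.925652

So there's approximately a 92.6% chance that X falls in this range.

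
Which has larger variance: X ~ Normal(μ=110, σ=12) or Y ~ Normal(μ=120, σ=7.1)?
X has larger variance (144.0000 > 50.4100)

Compute the variance for each distribution:

X ~ Normal(μ=110, σ=12):
Var(X) = 144.0000

Y ~ Normal(μ=120, σ=7.1):
Var(Y) = 50.4100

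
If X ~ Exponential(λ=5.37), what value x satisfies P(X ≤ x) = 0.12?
0.0238

We have X ~ Exponential(λ=5.37).

We want to find x such that P(X ≤ x) = 0.12.

This is the 12th percentile, which means 12% of values fall below this point.

Using the inverse CDF (quantile function):
x = F⁻¹(0.12) = 0.0238

Verification: P(X ≤ 0.0238) = 0.12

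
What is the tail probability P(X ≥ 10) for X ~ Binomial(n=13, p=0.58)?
0.134417

We have X ~ Binomial(n=13, p=0.58).

For discrete distributions, P(X ≥ 10) = 1 - P(X ≤ 9).

P(X ≤ 9) = 0.865583
P(X ≥ 10) = 1 - 0.865583 = 0.134417

So there's approximately a 13.4% chance that X is at least 10.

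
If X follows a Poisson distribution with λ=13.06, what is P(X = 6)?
0.014670

We have X ~ Poisson(λ=13.06).

For a Poisson distribution, the PMF gives us the probability of each outcome.

Using the PMF formula:
P(X = 6) = 0.014670

Rounded to 4 decimal places: 0.0147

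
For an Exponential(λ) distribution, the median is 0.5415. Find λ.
λ = 1.2801

For X ~ Exponential(λ), the CDF is F(x) = 1 - e^(-λx).
The median m satisfies F(m) = 0.5:
1 - e^(-λm) = 0.5
e^(-λm) = 0.5
λm = ln(2)
m = ln(2) / λ

Given m = 0.5415:
λ = ln(2) / 0.5415 = 0.693147 / 0.5415 = 1.2801

Verification: ln(2) / 1.2801 = 0.5415 ✓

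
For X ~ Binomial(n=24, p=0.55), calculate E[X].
13.2000

We have X ~ Binomial(n=24, p=0.55).

For a Binomial distribution with n=24, p=0.55:
E[X] = 13.2000

This is the expected (average) value of X.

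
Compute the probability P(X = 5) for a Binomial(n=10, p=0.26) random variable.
0.066439

We have X ~ Binomial(n=10, p=0.26).

For a Binomial distribution, the PMF gives us the probability of each outcome.

Using the PMF formula:
P(X = 5) = 0.066439

Rounded to 4 decimal places: 0.0664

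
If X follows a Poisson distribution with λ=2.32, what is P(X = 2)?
0.264474

We have X ~ Poisson(λ=2.32).

For a Poisson distribution, the PMF gives us the probability of each outcome.

Using the PMF formula:
P(X = 2) = 0.264474

Rounded to 4 decimal places: 0.2645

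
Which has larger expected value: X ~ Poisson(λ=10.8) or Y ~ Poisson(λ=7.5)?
X has larger mean (10.8000 > 7.5000)

Compute the expected value for each distribution:

X ~ Poisson(λ=10.8):
E[X] = 10.8000

Y ~ Poisson(λ=7.5):
E[Y] = 7.5000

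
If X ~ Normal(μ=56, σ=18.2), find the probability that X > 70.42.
0.214091

We have X ~ Normal(μ=56, σ=18.2).

P(X > 70.42) = 1 - P(X ≤ 70.42)
                = 1 - F(70.42)
                = 1 - 0.785909
                = 0.214091

So there's approximately a 21.4% chance that X exceeds 70.42.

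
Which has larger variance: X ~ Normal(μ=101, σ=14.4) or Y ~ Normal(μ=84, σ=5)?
X has larger variance (207.3600 > 25.0000)

Compute the variance for each distribution:

X ~ Normal(μ=101, σ=14.4):
Var(X) = 207.3600

Y ~ Normal(μ=84, σ=5):
Var(Y) = 25.0000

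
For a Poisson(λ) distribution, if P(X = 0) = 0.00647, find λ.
λ = 5.0406

For a Poisson(λ) distribution, the PMF at 0 is:
P(X = 0) = λ^0 e^(-λ) / 0! = e^(-λ)

Given P(X = 0) = 0.00647:
e^(-λ) = 0.00647
-λ = ln(0.00647)
λ = -ln(0.00647) = 5.0406

Verification: e^(-5.0406) = 0.00647 ✓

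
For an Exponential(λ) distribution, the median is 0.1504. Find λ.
λ = 4.6087

For X ~ Exponential(λ), the CDF is F(x) = 1 - e^(-λx).
The median m satisfies F(m) = 0.5:
1 - e^(-λm) = 0.5
e^(-λm) = 0.5
λm = ln(2)
m = ln(2) / λ

Given m = 0.1504:
λ = ln(2) / 0.1504 = 0.693147 / 0.1504 = 4.6087

Verification: ln(2) / 4.6087 = 0.1504 ✓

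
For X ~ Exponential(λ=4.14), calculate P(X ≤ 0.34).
0.755270

We have X ~ Exponential(λ=4.14).

The CDF gives us P(X ≤ k).

Using the CDF:
P(X ≤ 0.34) = 0.755270

This means there's approximately a 75.5% chance that X is at most 0.34.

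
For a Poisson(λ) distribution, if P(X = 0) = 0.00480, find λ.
λ = 5.3391

For a Poisson(λ) distribution, the PMF at 0 is:
P(X = 0) = λ^0 e^(-λ) / 0! = e^(-λ)

Given P(X = 0) = 0.00480:
e^(-λ) = 0.00480
-λ = ln(0.00480)
λ = -ln(0.00480) = 5.3391

Verification: e^(-5.3391) = 0.00480 ✓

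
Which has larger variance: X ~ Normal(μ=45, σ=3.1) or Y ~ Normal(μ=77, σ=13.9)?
Y has larger variance (193.2100 > 9.6100)

Compute the variance for each distribution:

X ~ Normal(μ=45, σ=3.1):
Var(X) = 9.6100

Y ~ Normal(μ=77, σ=13.9):
Var(Y) = 193.2100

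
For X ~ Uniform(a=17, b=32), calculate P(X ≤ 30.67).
0.911333

We have X ~ Uniform(a=17, b=32).

The CDF gives us P(X ≤ k).

Using the CDF:
P(X ≤ 30.67) = 0.911333

This means there's approximately a 91.1% chance that X is at most 30.67.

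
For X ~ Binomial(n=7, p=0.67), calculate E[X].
4.6900

We have X ~ Binomial(n=7, p=0.67).

For a Binomial distribution with n=7, p=0.67:
E[X] = 4.6900

This is the expected (average) value of X.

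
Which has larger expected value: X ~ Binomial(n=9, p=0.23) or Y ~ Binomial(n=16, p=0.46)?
Y has larger mean (7.3600 > 2.0700)

Compute the expected value for each distribution:

X ~ Binomial(n=9, p=0.23):
E[X] = 2.0700

Y ~ Binomial(n=16, p=0.46):
E[Y] = 7.3600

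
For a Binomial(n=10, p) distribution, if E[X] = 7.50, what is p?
p = 0.75

For a Binomial(n, p) distribution:
E[X] = n × p

Given n = 10 and E[X] = 7.50:
7.50 = 10 × p
p = 7.50 / 10 = 0.75

Verification: Binomial(10, 0.75) has E[X] = 7.50 ✓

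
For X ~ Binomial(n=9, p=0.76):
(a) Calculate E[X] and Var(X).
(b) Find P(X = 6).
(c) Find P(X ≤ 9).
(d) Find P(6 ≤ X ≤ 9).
(a) E[X] = 6.8400, Var(X) = 1.6416
(b) P(X = 6) = 0.223766
(c) P(X ≤ 9) = 1.000000
(d) P(6 ≤ X ≤ 9) = 0.852455

We have X ~ Binomial(n=9, p=0.76).

(a) Moments:
E[X] = 6.8400
Var(X) = 1.6416
σ = √Var(X) = 1.2812

(b) Point probability using PMF:
P(X = 6) = 0.223766

(c) Cumulative probability using CDF:
P(X ≤ 9) = F(9) = 1.000000

(d) Range probability:
P(6 ≤ X ≤ 9) = P(X ≤ 9) - P(X ≤ 5)
                   = F(9) - F(5)
                   = 1.000000 - 0.147545
                   = 0.852455

This means approximately 85.2% of outcomes fall in the interval [6, 9].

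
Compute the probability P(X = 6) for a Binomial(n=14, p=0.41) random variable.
0.209447

We have X ~ Binomial(n=14, p=0.41).

For a Binomial distribution, the PMF gives us the probability of each outcome.

Using the PMF formula:
P(X = 6) = 0.209447

Rounded to 4 decimal places: 0.2094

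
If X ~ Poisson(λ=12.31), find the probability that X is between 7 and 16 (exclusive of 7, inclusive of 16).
0.804199

We have X ~ Poisson(λ=12.31).

To find P(7 < X ≤ 16), we use:
P(7 < X ≤ 16) = P(X ≤ 16) - P(X ≤ 7)
                 = F(16) - F(7)
                 = 0.881010 - 0.076811
                 = 0.804199

So there's approximately a 80.4% chance that X falls in this range.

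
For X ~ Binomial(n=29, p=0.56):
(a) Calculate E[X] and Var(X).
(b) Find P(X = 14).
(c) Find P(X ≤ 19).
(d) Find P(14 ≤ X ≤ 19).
(a) E[X] = 16.2400, Var(X) = 7.1456
(b) P(X = 14) = 0.103766
(c) P(X ≤ 19) = 0.889718
(d) P(14 ≤ X ≤ 19) = 0.736988

We have X ~ Binomial(n=29, p=0.56).

(a) Moments:
E[X] = 16.2400
Var(X) = 7.1456
σ = √Var(X) = 2.6731

(b) Point probability using PMF:
P(X = 14) = 0.103766

(c) Cumulative probability using CDF:
P(X ≤ 19) = F(19) = 0.889718

(d) Range probability:
P(14 ≤ X ≤ 19) = P(X ≤ 19) - P(X ≤ 13)
                   = F(19) - F(13)
                   = 0.889718 - 0.152731
                   = 0.736988

This means approximately 73.7% of outcomes fall in the interval [14, 19].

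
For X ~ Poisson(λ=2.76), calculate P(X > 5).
0.061677

We have X ~ Poisson(λ=2.76).

P(X > 5) = 1 - P(X ≤ 5)
                = 1 - F(5)
                = 1 - 0.938323
                = 0.061677

So there's approximately a 6.2% chance that X exceeds 5.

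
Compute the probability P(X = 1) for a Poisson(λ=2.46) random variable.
0.210170

We have X ~ Poisson(λ=2.46).

For a Poisson distribution, the PMF gives us the probability of each outcome.

Using the PMF formula:
P(X = 1) = 0.210170

Rounded to 4 decimal places: 0.2102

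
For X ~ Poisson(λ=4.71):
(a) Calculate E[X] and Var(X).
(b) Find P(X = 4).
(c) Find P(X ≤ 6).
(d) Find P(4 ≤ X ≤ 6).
(a) E[X] = 4.7100, Var(X) = 4.7100
(b) P(X = 4) = 0.184648
(c) P(X ≤ 6) = 0.803242
(d) P(4 ≤ X ≤ 6) = 0.495129

We have X ~ Poisson(λ=4.71).

(a) Moments:
E[X] = 4.7100
Var(X) = 4.7100
σ = √Var(X) = 2.1703

(b) Point probability using PMF:
P(X = 4) = 0.184648

(c) Cumulative probability using CDF:
P(X ≤ 6) = F(6) = 0.803242

(d) Range probability:
P(4 ≤ X ≤ 6) = P(X ≤ 6) - P(X ≤ 3)
                   = F(6) - F(3)
                   = 0.803242 - 0.308113
                   = 0.495129

This means approximately 49.5% of outcomes fall in the interval [4, 6].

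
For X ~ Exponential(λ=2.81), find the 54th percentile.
0.2763

We have X ~ Exponential(λ=2.81).

We want to find x such that P(X ≤ x) = 0.54.

This is the 54th percentile, which means 54% of values fall below this point.

Using the inverse CDF (quantile function):
x = F⁻¹(0.54) = 0.2763

Verification: P(X ≤ 0.2763) = 0.54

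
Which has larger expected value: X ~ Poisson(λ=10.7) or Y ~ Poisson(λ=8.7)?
X has larger mean (10.7000 > 8.7000)

Compute the expected value for each distribution:

X ~ Poisson(λ=10.7):
E[X] = 10.7000

Y ~ Poisson(λ=8.7):
E[Y] = 8.7000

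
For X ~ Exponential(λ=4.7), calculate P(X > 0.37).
0.175696

We have X ~ Exponential(λ=4.7).

P(X > 0.37) = 1 - P(X ≤ 0.37)
                = 1 - F(0.37)
                = 1 - 0.824304
                = 0.175696

So there's approximately a 17.6% chance that X exceeds 0.37.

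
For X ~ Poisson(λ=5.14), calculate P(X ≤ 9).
0.962806

We have X ~ Poisson(λ=5.14).

The CDF gives us P(X ≤ k).

Using the CDF:
P(X ≤ 9) = 0.962806

This means there's approximately a 96.3% chance that X is at most 9.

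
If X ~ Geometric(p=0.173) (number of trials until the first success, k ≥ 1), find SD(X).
5.2566

We have X ~ Geometric(p=0.173) (number of trials until the first success, k ≥ 1).

For a Geometric distribution with p=0.173 (number of trials until the first success, k ≥ 1):
σ = √Var(X) = 5.2566

The standard deviation is the square root of the variance.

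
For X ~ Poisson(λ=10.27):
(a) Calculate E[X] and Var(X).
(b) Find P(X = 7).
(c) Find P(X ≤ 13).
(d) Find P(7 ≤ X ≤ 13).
(a) E[X] = 10.2700, Var(X) = 10.2700
(b) P(X = 7) = 0.082863
(c) P(X ≤ 13) = 0.843993
(d) P(7 ≤ X ≤ 13) = 0.729978

We have X ~ Poisson(λ=10.27).

(a) Moments:
E[X] = 10.2700
Var(X) = 10.2700
σ = √Var(X) = 3.2047

(b) Point probability using PMF:
P(X = 7) = 0.082863

(c) Cumulative probability using CDF:
P(X ≤ 13) = F(13) = 0.843993

(d) Range probability:
P(7 ≤ X ≤ 13) = P(X ≤ 13) - P(X ≤ 6)
                   = F(13) - F(6)
                   = 0.843993 - 0.114015
                   = 0.729978

This means approximately 73.0% of outcomes fall in the interval [7, 13].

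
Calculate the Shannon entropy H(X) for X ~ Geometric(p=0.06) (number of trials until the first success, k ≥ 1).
3.7828 nats

We have X ~ Geometric(p=0.06) (number of trials until the first success, k ≥ 1).

The Shannon entropy measures the uncertainty or information content of the distribution.

For a Geometric distribution with p=0.06 (number of trials until the first success, k ≥ 1):
H(X) = 3.7828 nats

(In bits, this would be 5.4574 bits.)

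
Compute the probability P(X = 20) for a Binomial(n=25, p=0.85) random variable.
0.156378

We have X ~ Binomial(n=25, p=0.85).

For a Binomial distribution, the PMF gives us the probability of each outcome.

Using the PMF formula:
P(X = 20) = 0.156378

Rounded to 4 decimal places: 0.1564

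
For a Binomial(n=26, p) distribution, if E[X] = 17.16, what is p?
p = 0.66

For a Binomial(n, p) distribution:
E[X] = n × p

Given n = 26 and E[X] = 17.16:
17.16 = 26 × p
p = 17.16 / 26 = 0.66

Verification: Binomial(26, 0.66) has E[X] = 17.16 ✓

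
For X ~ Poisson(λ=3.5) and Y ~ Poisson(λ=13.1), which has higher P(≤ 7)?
X has higher probability (P(X ≤ 7) = 0.9733 > P(Y ≤ 7) = 0.0513)

Compute P(≤ 7) for each distribution:

X ~ Poisson(λ=3.5):
P(X ≤ 7) = 0.9733

Y ~ Poisson(λ=13.1):
P(Y ≤ 7) = 0.0513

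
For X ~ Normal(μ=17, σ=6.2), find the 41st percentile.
15.5892

We have X ~ Normal(μ=17, σ=6.2).

We want to find x such that P(X ≤ x) = 0.41.

This is the 41st percentile, which means 41% of values fall below this point.

Using the inverse CDF (quantile function):
x = F⁻¹(0.41) = 15.5892

Verification: P(X ≤ 15.5892) = 0.41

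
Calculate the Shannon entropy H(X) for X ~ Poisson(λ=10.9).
2.6053 nats

We have X ~ Poisson(λ=10.9).

The Shannon entropy measures the uncertainty or information content of the distribution.

For a Poisson distribution with λ=10.9:
H(X) = 2.6053 nats

(In bits, this would be 3.7586 bits.)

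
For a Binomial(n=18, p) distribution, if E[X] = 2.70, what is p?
p = 0.15

For a Binomial(n, p) distribution:
E[X] = n × p

Given n = 18 and E[X] = 2.70:
2.70 = 18 × p
p = 2.70 / 18 = 0.15

Verification: Binomial(18, 0.15) has E[X] = 2.70 ✓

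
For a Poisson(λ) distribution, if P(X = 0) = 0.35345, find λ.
λ = 1.0400

For a Poisson(λ) distribution, the PMF at 0 is:
P(X = 0) = λ^0 e^(-λ) / 0! = e^(-λ)

Given P(X = 0) = 0.35345:
e^(-λ) = 0.35345
-λ = ln(0.35345)
λ = -ln(0.35345) = 1.0400

Verification: e^(-1.0400) = 0.35345 ✓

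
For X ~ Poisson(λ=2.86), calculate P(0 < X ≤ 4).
0.780945

We have X ~ Poisson(λ=2.86).

To find P(0 < X ≤ 4), we use:
P(0 < X ≤ 4) = P(X ≤ 4) - P(X ≤ 0)
                 = F(4) - F(0)
                 = 0.838213 - 0.057269
                 = 0.780945

So there's approximately a 78.1% chance that X falls in this range.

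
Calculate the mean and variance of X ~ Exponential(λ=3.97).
E[X] = 0.2519, Var(X) = 0.0634

We have X ~ Exponential(λ=3.97).

For an Exponential distribution with λ=3.97:

Expected value:
E[X] = 0.2519

Variance:
Var(X) = 0.0634

Standard deviation:
σ = √Var(X) = 0.2519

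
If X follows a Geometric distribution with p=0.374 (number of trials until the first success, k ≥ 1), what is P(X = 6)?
0.035954

We have X ~ Geometric(p=0.374) (number of trials until the first success, k ≥ 1).

For a Geometric distribution, the PMF gives us the probability of each outcome.

Using the PMF formula:
P(X = 6) = 0.035954

Rounded to 4 decimal places: 0.0360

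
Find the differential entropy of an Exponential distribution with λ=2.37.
0.1371 nats

We have X ~ Exponential(λ=2.37).

The differential entropy measures the uncertainty or information content of the distribution.

For an Exponential distribution with λ=2.37:
h(X) = 0.1371 nats

(In bits, this would be 0.1978 bits.)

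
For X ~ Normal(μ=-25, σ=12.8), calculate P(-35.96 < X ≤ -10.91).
0.668574

We have X ~ Normal(μ=-25, σ=12.8).

To find P(-35.96 < X ≤ -10.91), we use:
P(-35.96 < X ≤ -10.91) = P(X ≤ -10.91) - P(X ≤ -35.96)
                 = F(-10.91) - F(-35.96)
                 = 0.864504 - 0.195930
                 = 0.668574

So there's approximately a 66.9% chance that X falls in this range.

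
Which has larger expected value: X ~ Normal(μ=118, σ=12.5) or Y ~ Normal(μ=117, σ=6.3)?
X has larger mean (118.0000 > 117.0000)

Compute the expected value for each distribution:

X ~ Normal(μ=118, σ=12.5):
E[X] = 118.0000

Y ~ Normal(μ=117, σ=6.3):
E[Y] = 117.0000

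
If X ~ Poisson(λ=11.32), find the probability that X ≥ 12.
0.458876

We have X ~ Poisson(λ=11.32).

For discrete distributions, P(X ≥ 12) = 1 - P(X ≤ 11).

P(X ≤ 11) = 0.541124
P(X ≥ 12) = 1 - 0.541124 = 0.458876

So there's approximately a 45.9% chance that X is at least 12.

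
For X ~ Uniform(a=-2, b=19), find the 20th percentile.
2.2000

We have X ~ Uniform(a=-2, b=19).

We want to find x such that P(X ≤ x) = 0.2.

This is the 20th percentile, which means 20% of values fall below this point.

Using the inverse CDF (quantile function):
x = F⁻¹(0.2) = 2.2000

Verification: P(X ≤ 2.2000) = 0.2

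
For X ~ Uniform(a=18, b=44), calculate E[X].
31.0000

We have X ~ Uniform(a=18, b=44).

For a Uniform distribution with a=18, b=44:
E[X] = 31.0000

This is the expected (average) value of X.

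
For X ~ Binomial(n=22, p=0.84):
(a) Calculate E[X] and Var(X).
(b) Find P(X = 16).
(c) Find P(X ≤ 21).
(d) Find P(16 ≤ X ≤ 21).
(a) E[X] = 18.4800, Var(X) = 2.9568
(b) P(X = 16) = 0.076914
(c) P(X ≤ 21) = 0.978415
(d) P(16 ≤ X ≤ 21) = 0.928329

We have X ~ Binomial(n=22, p=0.84).

(a) Moments:
E[X] = 18.4800
Var(X) = 2.9568
σ = √Var(X) = 1.7195

(b) Point probability using PMF:
P(X = 16) = 0.076914

(c) Cumulative probability using CDF:
P(X ≤ 21) = F(21) = 0.978415

(d) Range probability:
P(16 ≤ X ≤ 21) = P(X ≤ 21) - P(X ≤ 15)
                   = F(21) - F(15)
                   = 0.978415 - 0.050086
                   = 0.928329

This means approximately 92.8% of outcomes fall in the interval [16, 21].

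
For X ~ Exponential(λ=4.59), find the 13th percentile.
0.0303

We have X ~ Exponential(λ=4.59).

We want to find x such that P(X ≤ x) = 0.13.

This is the 13th percentile, which means 13% of values fall below this point.

Using the inverse CDF (quantile function):
x = F⁻¹(0.13) = 0.0303

Verification: P(X ≤ 0.0303) = 0.13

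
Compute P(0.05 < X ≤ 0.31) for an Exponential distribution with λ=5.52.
0.578164

We have X ~ Exponential(λ=5.52).

To find P(0.05 < X ≤ 0.31), we use:
P(0.05 < X ≤ 0.31) = P(X ≤ 0.31) - P(X ≤ 0.05)
                 = F(0.31) - F(0.05)
                 = 0.819351 - 0.241187
                 = 0.578164

So there's approximately a 57.8% chance that X falls in this range.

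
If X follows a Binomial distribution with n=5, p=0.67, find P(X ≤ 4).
0.864987

We have X ~ Binomial(n=5, p=0.67).

The CDF gives us P(X ≤ k).

Using the CDF:
P(X ≤ 4) = 0.864987

This means there's approximately a 86.5% chance that X is at most 4.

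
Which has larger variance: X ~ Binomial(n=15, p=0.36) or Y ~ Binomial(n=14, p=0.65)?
X has larger variance (3.4560 > 3.1850)

Compute the variance for each distribution:

X ~ Binomial(n=15, p=0.36):
Var(X) = 3.4560

Y ~ Binomial(n=14, p=0.65):
Var(Y) = 3.1850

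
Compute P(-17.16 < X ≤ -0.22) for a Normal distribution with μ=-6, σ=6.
0.800867

We have X ~ Normal(μ=-6, σ=6).

To find P(-17.16 < X ≤ -0.22), we use:
P(-17.16 < X ≤ -0.22) = P(X ≤ -0.22) - P(X ≤ -17.16)
                 = F(-0.22) - F(-17.16)
                 = 0.832310 - 0.031443
                 = 0.800867

So there's approximately a 80.1% chance that X falls in this range.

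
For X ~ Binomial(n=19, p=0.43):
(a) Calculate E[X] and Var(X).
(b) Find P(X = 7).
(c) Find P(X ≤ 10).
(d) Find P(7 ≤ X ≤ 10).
(a) E[X] = 8.1700, Var(X) = 4.6569
(b) P(X = 7) = 0.161103
(c) P(X ≤ 10) = 0.859634
(d) P(7 ≤ X ≤ 10) = 0.638293

We have X ~ Binomial(n=19, p=0.43).

(a) Moments:
E[X] = 8.1700
Var(X) = 4.6569
σ = √Var(X) = 2.1580

(b) Point probability using PMF:
P(X = 7) = 0.161103

(c) Cumulative probability using CDF:
P(X ≤ 10) = F(10) = 0.859634

(d) Range probability:
P(7 ≤ X ≤ 10) = P(X ≤ 10) - P(X ≤ 6)
                   = F(10) - F(6)
                   = 0.859634 - 0.221341
                   = 0.638293

This means approximately 63.8% of outcomes fall in the interval [7, 10].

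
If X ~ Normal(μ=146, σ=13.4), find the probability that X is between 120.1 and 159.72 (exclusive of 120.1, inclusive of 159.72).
0.820426

We have X ~ Normal(μ=146, σ=13.4).

To find P(120.1 < X ≤ 159.72), we use:
P(120.1 < X ≤ 159.72) = P(X ≤ 159.72) - P(X ≤ 120.1)
                 = F(159.72) - F(120.1)
                 = 0.847054 - 0.026628
                 = 0.820426

So there's approximately a 82.0% chance that X falls in this range.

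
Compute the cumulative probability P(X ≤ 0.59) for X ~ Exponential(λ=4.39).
0.924987

We have X ~ Exponential(λ=4.39).

The CDF gives us P(X ≤ k).

Using the CDF:
P(X ≤ 0.59) = 0.924987

This means there's approximately a 92.5% chance that X is at most 0.59.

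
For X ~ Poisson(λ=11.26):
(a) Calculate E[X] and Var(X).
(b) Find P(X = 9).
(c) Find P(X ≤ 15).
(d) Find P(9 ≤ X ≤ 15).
(a) E[X] = 11.2600, Var(X) = 11.2600
(b) P(X = 9) = 0.103259
(c) P(X ≤ 15) = 0.892868
(d) P(9 ≤ X ≤ 15) = 0.683154

We have X ~ Poisson(λ=11.26).

(a) Moments:
E[X] = 11.2600
Var(X) = 11.2600
σ = √Var(X) = 3.3556

(b) Point probability using PMF:
P(X = 9) = 0.103259

(c) Cumulative probability using CDF:
P(X ≤ 15) = F(15) = 0.892868

(d) Range probability:
P(9 ≤ X ≤ 15) = P(X ≤ 15) - P(X ≤ 8)
                   = F(15) - F(8)
                   = 0.892868 - 0.209714
                   = 0.683154

This means approximately 68.3% of outcomes fall in the interval [9, 15].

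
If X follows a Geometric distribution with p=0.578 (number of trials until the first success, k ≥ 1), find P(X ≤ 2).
0.821916

We have X ~ Geometric(p=0.578) (number of trials until the first success, k ≥ 1).

The CDF gives us P(X ≤ k).

Using the CDF:
P(X ≤ 2) = 0.821916

This means there's approximately a 82.2% chance that X is at most 2.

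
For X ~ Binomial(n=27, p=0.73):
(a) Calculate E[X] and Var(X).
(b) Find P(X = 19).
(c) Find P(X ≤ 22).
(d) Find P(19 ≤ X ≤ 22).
(a) E[X] = 19.7100, Var(X) = 5.3217
(b) P(X = 19) = 0.158640
(c) P(X ≤ 22) = 0.890751
(d) P(19 ≤ X ≤ 22) = 0.598841

We have X ~ Binomial(n=27, p=0.73).

(a) Moments:
E[X] = 19.7100
Var(X) = 5.3217
σ = √Var(X) = 2.3069

(b) Point probability using PMF:
P(X = 19) = 0.158640

(c) Cumulative probability using CDF:
P(X ≤ 22) = F(22) = 0.890751

(d) Range probability:
P(19 ≤ X ≤ 22) = P(X ≤ 22) - P(X ≤ 18)
                   = F(22) - F(18)
                   = 0.890751 - 0.291911
                   = 0.598841

This means approximately 59.9% of outcomes fall in the interval [19, 22].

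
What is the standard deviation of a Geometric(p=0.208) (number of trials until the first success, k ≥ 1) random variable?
4.2786

We have X ~ Geometric(p=0.208) (number of trials until the first success, k ≥ 1).

For a Geometric distribution with p=0.208 (number of trials until the first success, k ≥ 1):
σ = √Var(X) = 4.2786

The standard deviation is the square root of the variance.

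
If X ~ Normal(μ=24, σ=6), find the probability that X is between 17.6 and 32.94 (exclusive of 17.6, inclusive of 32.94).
0.788827

We have X ~ Normal(μ=24, σ=6).

To find P(17.6 < X ≤ 32.94), we use:
P(17.6 < X ≤ 32.94) = P(X ≤ 32.94) - P(X ≤ 17.6)
                 = F(32.94) - F(17.6)
                 = 0.931888 - 0.143061
                 = 0.788827

So there's approximately a 78.9% chance that X falls in this range.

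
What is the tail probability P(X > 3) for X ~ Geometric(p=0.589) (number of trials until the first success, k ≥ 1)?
0.069427

We have X ~ Geometric(p=0.589) (number of trials until the first success, k ≥ 1).

P(X > 3) = 1 - P(X ≤ 3)
                = 1 - F(3)
                = 1 - 0.930573
                = 0.069427

So there's approximately a 6.9% chance that X exceeds 3.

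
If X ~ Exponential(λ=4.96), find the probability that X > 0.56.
0.062188

We have X ~ Exponential(λ=4.96).

P(X > 0.56) = 1 - P(X ≤ 0.56)
                = 1 - F(0.56)
                = 1 - 0.937812
                = 0.062188

So there's approximately a 6.2% chance that X exceeds 0.56.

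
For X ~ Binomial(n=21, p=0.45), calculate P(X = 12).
0.093338

We have X ~ Binomial(n=21, p=0.45).

For a Binomial distribution, the PMF gives us the probability of each outcome.

Using the PMF formula:
P(X = 12) = 0.093338

Rounded to 4 decimal places: 0.0933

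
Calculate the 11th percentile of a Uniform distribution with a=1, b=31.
4.3000

We have X ~ Uniform(a=1, b=31).

We want to find x such that P(X ≤ x) = 0.11.

This is the 11th percentile, which means 11% of values fall below this point.

Using the inverse CDF (quantile function):
x = F⁻¹(0.11) = 4.3000

Verification: P(X ≤ 4.3000) = 0.11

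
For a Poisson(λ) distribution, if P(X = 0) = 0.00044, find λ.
λ = 7.7287

For a Poisson(λ) distribution, the PMF at 0 is:
P(X = 0) = λ^0 e^(-λ) / 0! = e^(-λ)

Given P(X = 0) = 0.00044:
e^(-λ) = 0.00044
-λ = ln(0.00044)
λ = -ln(0.00044) = 7.7287

Verification: e^(-7.7287) = 0.00044 ✓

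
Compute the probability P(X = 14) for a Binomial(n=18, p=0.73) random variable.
0.198471

We have X ~ Binomial(n=18, p=0.73).

For a Binomial distribution, the PMF gives us the probability of each outcome.

Using the PMF formula:
P(X = 14) = 0.198471

Rounded to 4 decimal places: 0.1985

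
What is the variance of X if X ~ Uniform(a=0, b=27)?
60.7500

We have X ~ Uniform(a=0, b=27).

For a Uniform distribution with a=0, b=27:
Var(X) = 60.7500

The variance measures the spread of the distribution around the mean.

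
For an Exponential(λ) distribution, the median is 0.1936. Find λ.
λ = 3.5803

For X ~ Exponential(λ), the CDF is F(x) = 1 - e^(-λx).
The median m satisfies F(m) = 0.5:
1 - e^(-λm) = 0.5
e^(-λm) = 0.5
λm = ln(2)
m = ln(2) / λ

Given m = 0.1936:
λ = ln(2) / 0.1936 = 0.693147 / 0.1936 = 3.5803

Verification: ln(2) / 3.5803 = 0.1936 ✓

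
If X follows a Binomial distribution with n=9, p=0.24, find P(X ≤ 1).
0.325006

We have X ~ Binomial(n=9, p=0.24).

The CDF gives us P(X ≤ k).

Using the CDF:
P(X ≤ 1) = 0.325006

This means there's approximately a 32.5% chance that X is at most 1.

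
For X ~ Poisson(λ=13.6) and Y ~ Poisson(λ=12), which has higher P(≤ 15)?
Y has higher probability (P(Y ≤ 15) = 0.8444 > P(X ≤ 15) = 0.7083)

Compute P(≤ 15) for each distribution:

X ~ Poisson(λ=13.6):
P(X ≤ 15) = 0.7083

Y ~ Poisson(λ=12):
P(Y ≤ 15) = 0.8444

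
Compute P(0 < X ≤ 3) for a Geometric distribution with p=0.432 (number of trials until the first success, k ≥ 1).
0.816750

We have X ~ Geometric(p=0.432) (number of trials until the first success, k ≥ 1).

To find P(0 < X ≤ 3), we use:
P(0 < X ≤ 3) = P(X ≤ 3) - P(X ≤ 0)
                 = F(3) - F(0)
                 = 0.816750 - 0.000000
                 = 0.816750

So there's approximately a 81.7% chance that X falls in this range.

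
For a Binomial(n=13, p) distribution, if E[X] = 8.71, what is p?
p = 0.67

For a Binomial(n, p) distribution:
E[X] = n × p

Given n = 13 and E[X] = 8.71:
8.71 = 13 × p
p = 8.71 / 13 = 0.67

Verification: Binomial(13, 0.67) has E[X] = 8.71 ✓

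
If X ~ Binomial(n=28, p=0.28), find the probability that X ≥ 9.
0.379863

We have X ~ Binomial(n=28, p=0.28).

For discrete distributions, P(X ≥ 9) = 1 - P(X ≤ 8).

P(X ≤ 8) = 0.620137
P(X ≥ 9) = 1 - 0.620137 = 0.379863

So there's approximately a 38.0% chance that X is at least 9.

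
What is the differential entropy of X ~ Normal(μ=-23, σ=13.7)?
4.0363 nats

We have X ~ Normal(μ=-23, σ=13.7).

The differential entropy measures the uncertainty or information content of the distribution.

For a Normal distribution with μ=-23, σ=13.7:
h(X) = 4.0363 nats

(In bits, this would be 5.8232 bits.)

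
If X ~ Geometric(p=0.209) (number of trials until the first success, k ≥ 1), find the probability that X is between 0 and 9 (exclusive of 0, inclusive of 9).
0.878776

We have X ~ Geometric(p=0.209) (number of trials until the first success, k ≥ 1).

To find P(0 < X ≤ 9), we use:
P(0 < X ≤ 9) = P(X ≤ 9) - P(X ≤ 0)
                 = F(9) - F(0)
                 = 0.878776 - 0.000000
                 = 0.878776

So there's approximately a 87.9% chance that X falls in this range.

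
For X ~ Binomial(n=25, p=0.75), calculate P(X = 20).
0.164538

We have X ~ Binomial(n=25, p=0.75).

For a Binomial distribution, the PMF gives us the probability of each outcome.

Using the PMF formula:
P(X = 20) = 0.164538

Rounded to 4 decimal places: 0.1645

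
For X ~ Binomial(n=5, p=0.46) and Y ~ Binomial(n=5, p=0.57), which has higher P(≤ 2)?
X has higher probability (P(X ≤ 2) = 0.5747 > P(Y ≤ 2) = 0.3705)

Compute P(≤ 2) for each distribution:

X ~ Binomial(n=5, p=0.46):
P(X ≤ 2) = 0.5747

Y ~ Binomial(n=5, p=0.57):
P(Y ≤ 2) = 0.3705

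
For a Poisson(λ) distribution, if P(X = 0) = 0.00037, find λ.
λ = 7.9020

For a Poisson(λ) distribution, the PMF at 0 is:
P(X = 0) = λ^0 e^(-λ) / 0! = e^(-λ)

Given P(X = 0) = 0.00037:
e^(-λ) = 0.00037
-λ = ln(0.00037)
λ = -ln(0.00037) = 7.9020

Verification: e^(-7.9020) = 0.00037 ✓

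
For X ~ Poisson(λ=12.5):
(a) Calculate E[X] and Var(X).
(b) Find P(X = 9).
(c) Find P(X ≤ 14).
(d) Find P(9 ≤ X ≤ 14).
(a) E[X] = 12.5000, Var(X) = 12.5000
(b) P(X = 9) = 0.076515
(c) P(X ≤ 14) = 0.725032
(d) P(9 ≤ X ≤ 14) = 0.600116

We have X ~ Poisson(λ=12.5).

(a) Moments:
E[X] = 12.5000
Var(X) = 12.5000
σ = √Var(X) = 3.5355

(b) Point probability using PMF:
P(X = 9) = 0.076515

(c) Cumulative probability using CDF:
P(X ≤ 14) = F(14) = 0.725032

(d) Range probability:
P(9 ≤ X ≤ 14) = P(X ≤ 14) - P(X ≤ 8)
                   = F(14) - F(8)
                   = 0.725032 - 0.124916
                   = 0.600116

This means approximately 60.0% of outcomes fall in the interval [9, 14].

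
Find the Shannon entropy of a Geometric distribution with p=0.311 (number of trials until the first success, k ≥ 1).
1.9932 nats

We have X ~ Geometric(p=0.311) (number of trials until the first success, k ≥ 1).

The Shannon entropy measures the uncertainty or information content of the distribution.

For a Geometric distribution with p=0.311 (number of trials until the first success, k ≥ 1):
H(X) = 1.9932 nats

(In bits, this would be 2.8756 bits.)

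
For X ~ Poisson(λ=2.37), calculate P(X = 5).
0.058248

We have X ~ Poisson(λ=2.37).

For a Poisson distribution, the PMF gives us the probability of each outcome.

Using the PMF formula:
P(X = 5) = 0.058248

Rounded to 4 decimal places: 0.0582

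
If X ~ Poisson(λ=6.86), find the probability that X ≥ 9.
0.252847

We have X ~ Poisson(λ=6.86).

For discrete distributions, P(X ≥ 9) = 1 - P(X ≤ 8).

P(X ≤ 8) = 0.747153
P(X ≥ 9) = 1 - 0.747153 = 0.252847

So there's approximately a 25.3% chance that X is at least 9.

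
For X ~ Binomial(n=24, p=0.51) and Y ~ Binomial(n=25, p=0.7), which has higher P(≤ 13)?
X has higher probability (P(X ≤ 13) = 0.6957 > P(Y ≤ 13) = 0.0442)

Compute P(≤ 13) for each distribution:

X ~ Binomial(n=24, p=0.51):
P(X ≤ 13) = 0.6957

Y ~ Binomial(n=25, p=0.7):
P(Y ≤ 13) = 0.0442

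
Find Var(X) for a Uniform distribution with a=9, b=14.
2.0833

We have X ~ Uniform(a=9, b=14).

For a Uniform distribution with a=9, b=14:
Var(X) = 2.0833

The variance measures the spread of the distribution around the mean.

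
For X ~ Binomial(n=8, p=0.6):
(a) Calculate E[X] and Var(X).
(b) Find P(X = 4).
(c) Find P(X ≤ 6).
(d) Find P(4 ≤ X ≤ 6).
(a) E[X] = 4.8000, Var(X) = 1.9200
(b) P(X = 4) = 0.232243
(c) P(X ≤ 6) = 0.893624
(d) P(4 ≤ X ≤ 6) = 0.719954

We have X ~ Binomial(n=8, p=0.6).

(a) Moments:
E[X] = 4.8000
Var(X) = 1.9200
σ = √Var(X) = 1.3856

(b) Point probability using PMF:
P(X = 4) = 0.232243

(c) Cumulative probability using CDF:
P(X ≤ 6) = F(6) = 0.893624

(d) Range probability:
P(4 ≤ X ≤ 6) = P(X ≤ 6) - P(X ≤ 3)
                   = F(6) - F(3)
                   = 0.893624 - 0.173670
                   = 0.719954

This means approximately 72.0% of outcomes fall in the interval [4, 6].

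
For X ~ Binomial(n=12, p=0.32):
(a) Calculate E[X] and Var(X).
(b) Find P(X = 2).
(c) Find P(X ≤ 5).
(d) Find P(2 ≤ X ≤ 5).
(a) E[X] = 3.8400, Var(X) = 2.6112
(b) P(X = 2) = 0.142867
(c) P(X ≤ 5) = 0.847899
(d) P(2 ≤ X ≤ 5) = 0.782926

We have X ~ Binomial(n=12, p=0.32).

(a) Moments:
E[X] = 3.8400
Var(X) = 2.6112
σ = √Var(X) = 1.6159

(b) Point probability using PMF:
P(X = 2) = 0.142867

(c) Cumulative probability using CDF:
P(X ≤ 5) = F(5) = 0.847899

(d) Range probability:
P(2 ≤ X ≤ 5) = P(X ≤ 5) - P(X ≤ 1)
                   = F(5) - F(1)
                   = 0.847899 - 0.064974
                   = 0.782926

This means approximately 78.3% of outcomes fall in the interval [2, 5].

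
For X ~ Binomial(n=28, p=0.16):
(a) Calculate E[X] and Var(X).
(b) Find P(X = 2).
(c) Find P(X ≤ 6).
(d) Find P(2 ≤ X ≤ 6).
(a) E[X] = 4.4800, Var(X) = 3.7632
(b) P(X = 2) = 0.103990
(c) P(X ≤ 6) = 0.851322
(d) P(2 ≤ X ≤ 6) = 0.803299

We have X ~ Binomial(n=28, p=0.16).

(a) Moments:
E[X] = 4.4800
Var(X) = 3.7632
σ = √Var(X) = 1.9399

(b) Point probability using PMF:
P(X = 2) = 0.103990

(c) Cumulative probability using CDF:
P(X ≤ 6) = F(6) = 0.851322

(d) Range probability:
P(2 ≤ X ≤ 6) = P(X ≤ 6) - P(X ≤ 1)
                   = F(6) - F(1)
                   = 0.851322 - 0.048023
                   = 0.803299

This means approximately 80.3% of outcomes fall in the interval [2, 6].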